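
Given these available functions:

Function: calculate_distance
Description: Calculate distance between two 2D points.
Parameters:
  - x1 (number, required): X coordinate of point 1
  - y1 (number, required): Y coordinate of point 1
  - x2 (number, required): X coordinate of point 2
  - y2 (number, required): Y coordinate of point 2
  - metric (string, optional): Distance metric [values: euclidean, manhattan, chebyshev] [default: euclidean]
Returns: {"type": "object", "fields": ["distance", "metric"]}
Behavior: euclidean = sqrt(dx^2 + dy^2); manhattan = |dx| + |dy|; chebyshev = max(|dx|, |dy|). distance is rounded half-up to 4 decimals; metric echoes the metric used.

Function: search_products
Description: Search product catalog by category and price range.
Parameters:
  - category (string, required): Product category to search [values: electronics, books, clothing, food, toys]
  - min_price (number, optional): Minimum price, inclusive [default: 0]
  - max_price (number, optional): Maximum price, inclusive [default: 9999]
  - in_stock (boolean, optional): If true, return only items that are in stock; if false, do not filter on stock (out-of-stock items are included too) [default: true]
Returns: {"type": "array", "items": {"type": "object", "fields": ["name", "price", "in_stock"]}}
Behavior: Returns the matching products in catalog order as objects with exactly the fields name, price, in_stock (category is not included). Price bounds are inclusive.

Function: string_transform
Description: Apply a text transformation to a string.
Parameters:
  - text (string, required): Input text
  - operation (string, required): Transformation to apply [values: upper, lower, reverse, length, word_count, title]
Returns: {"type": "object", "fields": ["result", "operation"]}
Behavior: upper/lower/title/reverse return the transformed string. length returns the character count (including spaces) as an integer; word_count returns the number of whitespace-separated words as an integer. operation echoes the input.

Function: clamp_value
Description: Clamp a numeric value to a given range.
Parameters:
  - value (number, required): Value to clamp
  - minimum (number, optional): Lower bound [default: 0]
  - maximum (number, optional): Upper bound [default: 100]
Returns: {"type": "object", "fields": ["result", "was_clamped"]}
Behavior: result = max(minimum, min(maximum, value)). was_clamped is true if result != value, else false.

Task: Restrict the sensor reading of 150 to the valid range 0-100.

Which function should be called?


The task needs a function whose description is: Clamp a numeric value to a given range.
clamp_value


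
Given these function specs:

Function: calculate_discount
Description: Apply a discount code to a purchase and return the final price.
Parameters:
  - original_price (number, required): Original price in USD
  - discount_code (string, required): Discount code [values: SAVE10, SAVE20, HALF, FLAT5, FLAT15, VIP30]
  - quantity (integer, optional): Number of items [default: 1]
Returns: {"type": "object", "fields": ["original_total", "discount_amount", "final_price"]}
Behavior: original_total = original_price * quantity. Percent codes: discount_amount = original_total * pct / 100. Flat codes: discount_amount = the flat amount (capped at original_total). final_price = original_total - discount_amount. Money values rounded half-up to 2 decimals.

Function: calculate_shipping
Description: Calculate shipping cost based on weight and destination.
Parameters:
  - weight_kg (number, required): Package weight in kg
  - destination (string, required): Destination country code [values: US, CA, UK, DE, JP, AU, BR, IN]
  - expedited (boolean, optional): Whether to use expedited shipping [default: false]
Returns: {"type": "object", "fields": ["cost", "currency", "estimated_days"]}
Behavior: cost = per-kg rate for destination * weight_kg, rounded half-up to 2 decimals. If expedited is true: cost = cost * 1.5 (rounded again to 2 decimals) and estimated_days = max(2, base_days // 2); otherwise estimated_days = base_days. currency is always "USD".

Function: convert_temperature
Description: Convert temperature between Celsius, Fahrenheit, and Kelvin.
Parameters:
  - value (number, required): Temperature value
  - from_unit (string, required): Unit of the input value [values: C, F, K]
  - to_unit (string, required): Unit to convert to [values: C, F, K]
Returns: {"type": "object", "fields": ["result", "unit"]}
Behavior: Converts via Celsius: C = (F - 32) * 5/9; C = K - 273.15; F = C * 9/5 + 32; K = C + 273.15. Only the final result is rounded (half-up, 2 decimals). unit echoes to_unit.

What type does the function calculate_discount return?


The calculate_discount spec declares Returns: {"type": "object", "fields": ["original_total", "discount_amount", "final_price"]}
Type:
object


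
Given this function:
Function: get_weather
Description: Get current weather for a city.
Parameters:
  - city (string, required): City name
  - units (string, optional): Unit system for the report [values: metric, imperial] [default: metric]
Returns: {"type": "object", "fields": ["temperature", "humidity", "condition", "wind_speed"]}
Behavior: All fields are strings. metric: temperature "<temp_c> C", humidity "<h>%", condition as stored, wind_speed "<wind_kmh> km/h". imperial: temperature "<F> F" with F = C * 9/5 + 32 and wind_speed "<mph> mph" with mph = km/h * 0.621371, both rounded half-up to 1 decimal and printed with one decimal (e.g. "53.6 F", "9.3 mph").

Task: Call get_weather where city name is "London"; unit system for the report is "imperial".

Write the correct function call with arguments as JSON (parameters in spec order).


Mapping each described value to its parameter name:
  'City name' -> city = "London"
  'Unit system for the report' -> units = "imperial"
get_weather({"city": "London", "units": "imperial"})


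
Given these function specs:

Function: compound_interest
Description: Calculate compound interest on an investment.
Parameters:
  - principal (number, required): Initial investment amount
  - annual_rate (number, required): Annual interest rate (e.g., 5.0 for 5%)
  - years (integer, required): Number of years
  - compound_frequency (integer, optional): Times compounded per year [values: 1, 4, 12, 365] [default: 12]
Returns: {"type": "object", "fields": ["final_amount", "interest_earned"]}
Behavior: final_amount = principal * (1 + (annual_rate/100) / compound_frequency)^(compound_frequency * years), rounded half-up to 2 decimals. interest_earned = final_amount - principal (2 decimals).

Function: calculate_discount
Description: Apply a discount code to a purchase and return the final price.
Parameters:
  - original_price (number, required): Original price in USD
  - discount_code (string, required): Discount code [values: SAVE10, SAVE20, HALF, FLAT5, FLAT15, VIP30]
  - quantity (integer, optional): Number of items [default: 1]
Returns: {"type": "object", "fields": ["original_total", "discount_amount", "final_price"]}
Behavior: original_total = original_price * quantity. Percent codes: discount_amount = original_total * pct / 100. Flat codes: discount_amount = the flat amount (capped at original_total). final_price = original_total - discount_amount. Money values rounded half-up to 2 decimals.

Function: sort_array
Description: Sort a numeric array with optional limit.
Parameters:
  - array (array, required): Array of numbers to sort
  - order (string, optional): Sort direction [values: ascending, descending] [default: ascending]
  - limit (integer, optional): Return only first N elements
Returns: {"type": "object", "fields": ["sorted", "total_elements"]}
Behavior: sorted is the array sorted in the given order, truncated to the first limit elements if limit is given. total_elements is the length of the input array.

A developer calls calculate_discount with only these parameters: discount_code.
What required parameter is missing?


Required parameters: original_price, discount_code
Provided: discount_code
Missing: original_price
original_price


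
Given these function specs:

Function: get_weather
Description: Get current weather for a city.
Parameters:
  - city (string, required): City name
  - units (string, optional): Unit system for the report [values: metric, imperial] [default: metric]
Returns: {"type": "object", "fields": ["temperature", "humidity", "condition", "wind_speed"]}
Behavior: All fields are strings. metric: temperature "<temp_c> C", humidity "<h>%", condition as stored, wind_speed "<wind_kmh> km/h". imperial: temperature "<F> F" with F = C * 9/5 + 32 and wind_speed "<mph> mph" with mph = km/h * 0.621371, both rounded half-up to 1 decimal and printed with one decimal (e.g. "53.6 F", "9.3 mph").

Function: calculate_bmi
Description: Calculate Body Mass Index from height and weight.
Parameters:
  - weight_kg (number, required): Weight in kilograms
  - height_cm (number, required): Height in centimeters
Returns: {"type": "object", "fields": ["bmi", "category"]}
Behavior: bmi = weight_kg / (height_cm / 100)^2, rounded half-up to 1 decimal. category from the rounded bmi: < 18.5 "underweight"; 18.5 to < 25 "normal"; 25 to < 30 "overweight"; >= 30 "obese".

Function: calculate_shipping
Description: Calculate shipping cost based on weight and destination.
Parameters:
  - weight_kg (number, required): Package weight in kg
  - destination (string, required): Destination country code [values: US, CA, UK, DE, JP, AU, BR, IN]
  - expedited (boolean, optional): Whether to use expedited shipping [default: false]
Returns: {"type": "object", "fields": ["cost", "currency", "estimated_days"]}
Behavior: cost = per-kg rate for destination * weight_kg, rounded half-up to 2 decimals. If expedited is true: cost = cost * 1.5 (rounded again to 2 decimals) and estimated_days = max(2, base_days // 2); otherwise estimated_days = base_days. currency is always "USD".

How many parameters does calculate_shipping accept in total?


Parameters of calculate_shipping: weight_kg (required), destination (required), expedited (optional)
Total:
3


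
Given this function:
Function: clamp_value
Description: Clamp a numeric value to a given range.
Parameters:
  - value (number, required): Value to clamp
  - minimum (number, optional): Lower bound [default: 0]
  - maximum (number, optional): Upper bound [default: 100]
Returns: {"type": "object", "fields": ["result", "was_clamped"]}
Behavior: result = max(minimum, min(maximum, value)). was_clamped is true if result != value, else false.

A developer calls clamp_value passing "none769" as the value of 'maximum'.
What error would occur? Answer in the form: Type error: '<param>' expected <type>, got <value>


Spec: 'maximum' is declared as number; "none769" is a string.
Type error: 'maximum' expected number, got "none769"


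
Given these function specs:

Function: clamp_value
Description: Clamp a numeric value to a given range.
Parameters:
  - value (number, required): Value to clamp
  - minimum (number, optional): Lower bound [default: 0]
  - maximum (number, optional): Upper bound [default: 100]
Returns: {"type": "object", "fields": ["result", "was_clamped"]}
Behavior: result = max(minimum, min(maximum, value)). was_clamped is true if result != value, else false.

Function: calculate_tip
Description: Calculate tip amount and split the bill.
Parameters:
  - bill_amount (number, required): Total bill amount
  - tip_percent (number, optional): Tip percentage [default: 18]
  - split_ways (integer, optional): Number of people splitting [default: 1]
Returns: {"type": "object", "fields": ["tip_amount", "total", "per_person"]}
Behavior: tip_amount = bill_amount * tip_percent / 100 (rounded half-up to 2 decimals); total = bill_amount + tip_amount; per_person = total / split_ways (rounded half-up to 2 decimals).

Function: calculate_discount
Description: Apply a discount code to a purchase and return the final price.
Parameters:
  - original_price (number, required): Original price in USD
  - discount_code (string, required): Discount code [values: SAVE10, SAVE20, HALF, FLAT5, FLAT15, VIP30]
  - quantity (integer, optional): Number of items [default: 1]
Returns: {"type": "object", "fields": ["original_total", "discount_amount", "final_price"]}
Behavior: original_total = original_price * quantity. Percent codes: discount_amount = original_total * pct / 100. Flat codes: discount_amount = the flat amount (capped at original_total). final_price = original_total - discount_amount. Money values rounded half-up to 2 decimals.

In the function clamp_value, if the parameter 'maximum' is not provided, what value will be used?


The clamp_value spec declares:
  - maximum (number, optional): Upper bound [default: 100]
Default:
100


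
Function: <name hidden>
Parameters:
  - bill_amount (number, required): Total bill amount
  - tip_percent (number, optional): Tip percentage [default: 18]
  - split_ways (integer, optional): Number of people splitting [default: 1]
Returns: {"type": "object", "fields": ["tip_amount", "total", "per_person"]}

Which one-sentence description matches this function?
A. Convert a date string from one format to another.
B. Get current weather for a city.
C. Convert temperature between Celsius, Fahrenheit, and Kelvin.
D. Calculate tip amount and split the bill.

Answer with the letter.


Parameters bill_amount, tip_percent, split_ways and return ["tip_amount", "total", "per_person"] fit: Calculate tip amount and split the bill.
D


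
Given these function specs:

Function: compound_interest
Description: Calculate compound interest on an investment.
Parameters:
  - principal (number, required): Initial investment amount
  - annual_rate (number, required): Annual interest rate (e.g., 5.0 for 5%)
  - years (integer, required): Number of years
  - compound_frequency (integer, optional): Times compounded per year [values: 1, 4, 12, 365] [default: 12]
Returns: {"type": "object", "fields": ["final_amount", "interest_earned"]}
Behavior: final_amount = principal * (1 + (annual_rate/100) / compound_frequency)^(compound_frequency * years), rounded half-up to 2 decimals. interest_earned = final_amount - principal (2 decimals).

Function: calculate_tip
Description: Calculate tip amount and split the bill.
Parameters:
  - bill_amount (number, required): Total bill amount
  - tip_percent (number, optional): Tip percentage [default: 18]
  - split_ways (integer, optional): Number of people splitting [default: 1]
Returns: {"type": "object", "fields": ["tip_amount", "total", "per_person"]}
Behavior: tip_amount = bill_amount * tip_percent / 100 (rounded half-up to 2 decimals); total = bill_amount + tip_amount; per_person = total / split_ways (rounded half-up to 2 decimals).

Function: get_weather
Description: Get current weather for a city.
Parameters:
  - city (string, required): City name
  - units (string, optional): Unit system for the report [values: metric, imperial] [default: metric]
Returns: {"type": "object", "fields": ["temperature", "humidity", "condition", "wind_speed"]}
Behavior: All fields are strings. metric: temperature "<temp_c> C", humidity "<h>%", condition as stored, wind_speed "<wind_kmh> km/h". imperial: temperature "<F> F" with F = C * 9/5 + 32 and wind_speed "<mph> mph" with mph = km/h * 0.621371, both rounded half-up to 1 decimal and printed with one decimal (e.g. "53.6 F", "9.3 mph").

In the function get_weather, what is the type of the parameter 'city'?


The get_weather spec declares:
  - city (string, required): City name
Type:
string


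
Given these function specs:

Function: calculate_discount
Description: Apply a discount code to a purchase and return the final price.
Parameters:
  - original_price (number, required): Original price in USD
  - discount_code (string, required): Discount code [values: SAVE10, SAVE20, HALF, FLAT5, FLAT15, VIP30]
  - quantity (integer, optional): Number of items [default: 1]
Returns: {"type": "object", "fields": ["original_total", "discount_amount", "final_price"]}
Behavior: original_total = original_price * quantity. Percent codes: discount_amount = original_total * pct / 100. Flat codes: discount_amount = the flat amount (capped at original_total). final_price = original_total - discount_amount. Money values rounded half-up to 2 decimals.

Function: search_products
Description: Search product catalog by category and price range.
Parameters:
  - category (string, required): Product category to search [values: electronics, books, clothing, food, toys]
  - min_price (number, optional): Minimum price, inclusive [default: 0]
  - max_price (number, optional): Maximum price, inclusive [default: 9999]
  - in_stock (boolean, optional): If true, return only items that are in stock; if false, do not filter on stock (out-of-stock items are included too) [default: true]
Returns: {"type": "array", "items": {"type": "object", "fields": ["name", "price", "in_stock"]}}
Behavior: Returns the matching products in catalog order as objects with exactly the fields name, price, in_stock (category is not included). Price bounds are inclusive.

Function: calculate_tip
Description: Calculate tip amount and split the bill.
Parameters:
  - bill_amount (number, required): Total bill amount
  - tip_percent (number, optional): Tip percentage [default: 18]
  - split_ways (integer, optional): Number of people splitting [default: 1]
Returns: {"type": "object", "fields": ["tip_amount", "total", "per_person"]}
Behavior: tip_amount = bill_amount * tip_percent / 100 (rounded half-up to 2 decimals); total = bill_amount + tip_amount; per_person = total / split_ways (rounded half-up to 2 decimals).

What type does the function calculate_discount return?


The calculate_discount spec declares Returns: {"type": "object", "fields": ["original_total", "discount_amount", "final_price"]}
Type:
object


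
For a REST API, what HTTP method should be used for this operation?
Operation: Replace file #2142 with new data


GET = read, POST = create, PUT = update/replace, DELETE = remove
This operation is an update/replace.
PUT


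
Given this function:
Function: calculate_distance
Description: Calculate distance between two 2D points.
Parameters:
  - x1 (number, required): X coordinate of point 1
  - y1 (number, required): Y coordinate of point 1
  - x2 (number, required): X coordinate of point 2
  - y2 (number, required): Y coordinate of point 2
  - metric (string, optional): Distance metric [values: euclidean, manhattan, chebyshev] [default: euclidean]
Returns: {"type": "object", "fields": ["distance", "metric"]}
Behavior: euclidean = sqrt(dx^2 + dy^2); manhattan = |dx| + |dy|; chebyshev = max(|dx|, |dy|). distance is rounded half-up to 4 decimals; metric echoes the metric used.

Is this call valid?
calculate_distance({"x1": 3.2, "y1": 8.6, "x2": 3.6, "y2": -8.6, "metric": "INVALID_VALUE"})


Checking parameter values...
Parameter 'metric' has value 'INVALID_VALUE' not in allowed: euclidean, manhattan, chebyshev
Invalid - 'metric' must be one of euclidean, manhattan, chebyshev


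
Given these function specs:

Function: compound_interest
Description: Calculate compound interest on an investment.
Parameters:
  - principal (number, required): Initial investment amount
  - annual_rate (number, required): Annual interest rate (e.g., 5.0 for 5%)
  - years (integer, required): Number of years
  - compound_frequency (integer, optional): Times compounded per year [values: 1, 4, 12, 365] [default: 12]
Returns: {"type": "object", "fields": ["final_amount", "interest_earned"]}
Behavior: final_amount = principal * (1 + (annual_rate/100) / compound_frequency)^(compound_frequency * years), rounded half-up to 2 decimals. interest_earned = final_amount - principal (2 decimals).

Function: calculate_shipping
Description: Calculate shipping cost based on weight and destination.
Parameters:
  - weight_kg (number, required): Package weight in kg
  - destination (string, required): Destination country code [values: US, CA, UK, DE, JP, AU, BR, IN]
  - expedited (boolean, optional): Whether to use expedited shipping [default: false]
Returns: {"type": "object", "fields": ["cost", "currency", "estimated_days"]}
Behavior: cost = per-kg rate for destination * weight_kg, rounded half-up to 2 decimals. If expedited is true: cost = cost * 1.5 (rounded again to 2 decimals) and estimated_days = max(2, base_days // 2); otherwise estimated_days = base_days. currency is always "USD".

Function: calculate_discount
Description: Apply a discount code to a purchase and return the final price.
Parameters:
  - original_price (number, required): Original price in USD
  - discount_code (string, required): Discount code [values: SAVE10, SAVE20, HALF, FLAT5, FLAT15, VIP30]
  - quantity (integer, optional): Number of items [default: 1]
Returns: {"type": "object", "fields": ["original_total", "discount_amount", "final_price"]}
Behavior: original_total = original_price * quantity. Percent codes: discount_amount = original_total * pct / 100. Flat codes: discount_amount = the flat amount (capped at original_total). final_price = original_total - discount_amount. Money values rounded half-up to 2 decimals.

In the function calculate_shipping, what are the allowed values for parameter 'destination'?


The calculate_shipping spec declares:
  - destination (string, required): Destination country code [values: US, CA, UK, DE, JP, AU, BR, IN]
Allowed values:
US, CA, UK, DE, JP, AU, BR, IN


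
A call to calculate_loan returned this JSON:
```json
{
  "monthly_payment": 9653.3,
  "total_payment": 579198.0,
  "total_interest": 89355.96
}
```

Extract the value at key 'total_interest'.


89355.96


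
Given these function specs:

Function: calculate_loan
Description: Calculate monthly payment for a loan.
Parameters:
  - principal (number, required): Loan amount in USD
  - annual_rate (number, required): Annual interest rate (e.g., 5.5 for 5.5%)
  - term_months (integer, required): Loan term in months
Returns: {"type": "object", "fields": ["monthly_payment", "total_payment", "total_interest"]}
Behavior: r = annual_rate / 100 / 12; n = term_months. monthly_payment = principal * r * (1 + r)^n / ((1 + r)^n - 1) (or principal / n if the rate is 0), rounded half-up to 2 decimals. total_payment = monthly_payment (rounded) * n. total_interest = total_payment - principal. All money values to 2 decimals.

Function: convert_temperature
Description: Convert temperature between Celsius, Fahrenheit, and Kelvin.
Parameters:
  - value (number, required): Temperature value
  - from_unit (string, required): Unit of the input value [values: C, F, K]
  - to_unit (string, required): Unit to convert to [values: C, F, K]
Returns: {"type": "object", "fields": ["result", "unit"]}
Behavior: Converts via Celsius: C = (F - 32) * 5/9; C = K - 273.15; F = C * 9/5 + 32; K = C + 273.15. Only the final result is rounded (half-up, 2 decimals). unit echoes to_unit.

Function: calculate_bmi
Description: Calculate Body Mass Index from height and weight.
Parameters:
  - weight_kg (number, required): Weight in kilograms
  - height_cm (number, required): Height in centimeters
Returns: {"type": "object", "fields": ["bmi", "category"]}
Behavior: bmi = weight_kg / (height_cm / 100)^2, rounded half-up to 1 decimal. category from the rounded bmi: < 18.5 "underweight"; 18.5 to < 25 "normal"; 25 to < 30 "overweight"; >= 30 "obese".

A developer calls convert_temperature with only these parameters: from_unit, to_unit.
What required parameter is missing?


Required parameters: value, from_unit, to_unit
Provided: from_unit, to_unit
Missing: value
value


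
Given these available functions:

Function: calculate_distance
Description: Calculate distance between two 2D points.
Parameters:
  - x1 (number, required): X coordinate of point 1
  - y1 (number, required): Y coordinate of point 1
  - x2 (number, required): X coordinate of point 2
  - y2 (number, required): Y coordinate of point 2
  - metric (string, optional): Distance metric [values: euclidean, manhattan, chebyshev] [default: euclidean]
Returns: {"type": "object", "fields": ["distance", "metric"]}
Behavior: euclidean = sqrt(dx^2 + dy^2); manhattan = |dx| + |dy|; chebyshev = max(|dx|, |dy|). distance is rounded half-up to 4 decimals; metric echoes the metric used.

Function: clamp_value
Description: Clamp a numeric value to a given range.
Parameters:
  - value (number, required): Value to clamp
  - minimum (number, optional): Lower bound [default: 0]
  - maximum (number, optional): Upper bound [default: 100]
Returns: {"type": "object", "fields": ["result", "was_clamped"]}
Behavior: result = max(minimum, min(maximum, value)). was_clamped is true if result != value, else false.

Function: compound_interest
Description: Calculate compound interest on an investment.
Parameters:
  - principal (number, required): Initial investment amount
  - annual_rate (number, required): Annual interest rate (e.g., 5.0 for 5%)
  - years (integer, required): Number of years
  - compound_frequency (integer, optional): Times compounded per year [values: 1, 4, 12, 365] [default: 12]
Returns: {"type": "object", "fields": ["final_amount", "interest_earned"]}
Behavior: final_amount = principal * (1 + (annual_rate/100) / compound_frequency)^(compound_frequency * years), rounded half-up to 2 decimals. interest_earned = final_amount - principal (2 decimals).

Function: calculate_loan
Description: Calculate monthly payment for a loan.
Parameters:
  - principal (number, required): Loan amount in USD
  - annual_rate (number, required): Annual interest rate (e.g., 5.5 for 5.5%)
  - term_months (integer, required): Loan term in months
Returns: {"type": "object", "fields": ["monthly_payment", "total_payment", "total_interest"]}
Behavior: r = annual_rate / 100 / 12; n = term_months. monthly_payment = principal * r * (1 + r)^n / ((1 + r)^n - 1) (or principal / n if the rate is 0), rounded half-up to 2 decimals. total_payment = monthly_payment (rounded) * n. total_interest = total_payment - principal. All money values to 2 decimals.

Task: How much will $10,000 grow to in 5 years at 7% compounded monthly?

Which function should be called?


The task needs a function whose description is: Calculate compound interest on an investment.
compound_interest


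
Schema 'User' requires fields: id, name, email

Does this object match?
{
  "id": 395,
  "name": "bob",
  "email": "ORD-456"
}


Checking required fields... All present.
Valid - all required fields present


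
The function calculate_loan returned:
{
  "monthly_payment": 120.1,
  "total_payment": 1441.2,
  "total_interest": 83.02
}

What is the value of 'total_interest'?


83.02


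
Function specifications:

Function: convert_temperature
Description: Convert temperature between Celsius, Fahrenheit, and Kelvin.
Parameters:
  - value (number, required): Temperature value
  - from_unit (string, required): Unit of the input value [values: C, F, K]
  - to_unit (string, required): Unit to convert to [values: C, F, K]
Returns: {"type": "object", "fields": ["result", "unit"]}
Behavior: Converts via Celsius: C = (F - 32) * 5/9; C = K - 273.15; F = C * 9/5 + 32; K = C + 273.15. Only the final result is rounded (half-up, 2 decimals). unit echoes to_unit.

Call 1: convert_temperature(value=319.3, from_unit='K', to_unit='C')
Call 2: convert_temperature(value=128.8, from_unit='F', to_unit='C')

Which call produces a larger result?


Call 1:
  To C: 319.3 - 273.15 = 46.15
  Target is C: 46.15
  Round to 2 decimals: 46.15
  -> 46.15 C
Call 2:
  To C: (128.8 - 32) * 5/9 = 53.777778
  Target is C: 53.777778
  Round to 2 decimals: 53.78
  -> 53.78 C
Call 2 (53.78 C)


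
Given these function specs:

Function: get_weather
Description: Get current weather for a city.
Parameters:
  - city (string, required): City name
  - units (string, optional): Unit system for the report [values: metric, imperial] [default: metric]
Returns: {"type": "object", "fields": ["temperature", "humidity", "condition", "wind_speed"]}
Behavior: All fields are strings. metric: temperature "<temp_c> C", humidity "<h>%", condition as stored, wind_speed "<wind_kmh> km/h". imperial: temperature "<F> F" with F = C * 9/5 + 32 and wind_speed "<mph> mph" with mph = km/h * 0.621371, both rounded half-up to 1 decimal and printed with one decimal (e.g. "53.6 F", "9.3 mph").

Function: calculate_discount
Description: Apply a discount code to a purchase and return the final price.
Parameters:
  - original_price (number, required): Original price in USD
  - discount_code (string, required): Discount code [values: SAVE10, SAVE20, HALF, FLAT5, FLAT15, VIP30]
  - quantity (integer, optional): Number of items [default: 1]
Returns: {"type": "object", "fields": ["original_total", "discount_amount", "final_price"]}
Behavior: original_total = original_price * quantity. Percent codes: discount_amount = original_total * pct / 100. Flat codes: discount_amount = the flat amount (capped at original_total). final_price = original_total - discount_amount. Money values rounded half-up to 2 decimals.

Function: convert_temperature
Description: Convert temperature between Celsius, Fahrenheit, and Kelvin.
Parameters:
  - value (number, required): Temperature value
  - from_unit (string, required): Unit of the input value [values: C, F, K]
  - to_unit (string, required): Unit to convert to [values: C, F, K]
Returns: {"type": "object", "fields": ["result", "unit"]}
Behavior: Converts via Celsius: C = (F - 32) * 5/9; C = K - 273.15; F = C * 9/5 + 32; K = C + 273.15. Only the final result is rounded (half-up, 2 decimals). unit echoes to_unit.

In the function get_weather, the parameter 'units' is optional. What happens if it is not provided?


The get_weather spec declares:
  - units (string, optional): Unit system for the report [values: metric, imperial] [default: metric]
It defaults to metric


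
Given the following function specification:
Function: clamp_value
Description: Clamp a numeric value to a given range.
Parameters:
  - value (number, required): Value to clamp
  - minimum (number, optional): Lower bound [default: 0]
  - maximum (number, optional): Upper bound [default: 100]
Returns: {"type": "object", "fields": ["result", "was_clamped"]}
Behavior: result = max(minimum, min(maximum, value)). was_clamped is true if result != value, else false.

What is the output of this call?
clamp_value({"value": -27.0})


Defaults applied: minimum=0, maximum=100
result = max(0, min(100, -27.0)) = max(0, -27.0) = 0
was_clamped = (0 != -27.0) = true
Output:
{"result": 0, "was_clamped": true}


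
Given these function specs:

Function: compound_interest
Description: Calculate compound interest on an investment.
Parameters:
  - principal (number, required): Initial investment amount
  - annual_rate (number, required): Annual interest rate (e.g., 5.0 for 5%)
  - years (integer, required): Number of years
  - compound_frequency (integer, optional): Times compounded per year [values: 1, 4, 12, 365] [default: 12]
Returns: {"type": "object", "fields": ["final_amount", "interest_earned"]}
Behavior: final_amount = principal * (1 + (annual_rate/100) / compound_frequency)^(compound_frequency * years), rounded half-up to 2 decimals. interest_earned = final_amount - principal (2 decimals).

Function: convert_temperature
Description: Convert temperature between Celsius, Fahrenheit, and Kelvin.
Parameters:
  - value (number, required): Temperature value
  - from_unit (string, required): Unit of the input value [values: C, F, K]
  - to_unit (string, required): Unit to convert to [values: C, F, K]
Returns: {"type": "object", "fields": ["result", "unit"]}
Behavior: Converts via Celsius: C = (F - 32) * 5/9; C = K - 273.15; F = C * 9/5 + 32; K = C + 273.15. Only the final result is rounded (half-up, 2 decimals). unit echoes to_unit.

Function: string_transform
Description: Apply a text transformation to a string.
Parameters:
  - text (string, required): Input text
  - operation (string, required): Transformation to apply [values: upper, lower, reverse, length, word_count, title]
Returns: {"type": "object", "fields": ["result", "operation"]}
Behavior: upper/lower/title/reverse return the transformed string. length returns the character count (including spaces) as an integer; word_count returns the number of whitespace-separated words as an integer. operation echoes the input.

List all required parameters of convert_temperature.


Parameters of convert_temperature and their required/optional flag:
  value: required
  from_unit: required
  to_unit: required
from_unit, to_unit, value


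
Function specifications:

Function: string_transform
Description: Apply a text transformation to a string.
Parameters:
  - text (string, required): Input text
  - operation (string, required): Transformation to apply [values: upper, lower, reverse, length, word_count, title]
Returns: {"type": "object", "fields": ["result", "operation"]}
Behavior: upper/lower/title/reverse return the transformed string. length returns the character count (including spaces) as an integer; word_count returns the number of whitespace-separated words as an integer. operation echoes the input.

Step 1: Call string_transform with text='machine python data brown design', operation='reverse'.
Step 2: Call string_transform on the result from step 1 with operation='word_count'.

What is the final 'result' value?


Step 1: string_transform(text='machine python data brown design', operation='reverse')
  -> result = 'ngised nworb atad nohtyp enihcam'
Step 2: string_transform(text='ngised nworb atad nohtyp enihcam', operation='word_count')
  words: ngised, nworb, atad, nohtyp, enihcam -> 5
  -> result = 5
5


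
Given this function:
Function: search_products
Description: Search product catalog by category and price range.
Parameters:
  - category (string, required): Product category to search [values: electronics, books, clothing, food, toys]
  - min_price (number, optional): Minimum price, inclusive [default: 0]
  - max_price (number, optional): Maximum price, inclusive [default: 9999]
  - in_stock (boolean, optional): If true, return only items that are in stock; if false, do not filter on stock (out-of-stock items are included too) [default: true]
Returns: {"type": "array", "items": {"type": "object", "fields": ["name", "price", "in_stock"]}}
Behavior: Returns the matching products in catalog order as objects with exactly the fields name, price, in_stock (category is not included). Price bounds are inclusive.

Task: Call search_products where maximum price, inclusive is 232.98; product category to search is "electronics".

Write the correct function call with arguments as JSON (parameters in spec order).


Mapping each described value to its parameter name:
  'Maximum price, inclusive' -> max_price = 232.98
  'Product category to search' -> category = "electronics"
search_products({"category": "electronics", "max_price": 232.98})


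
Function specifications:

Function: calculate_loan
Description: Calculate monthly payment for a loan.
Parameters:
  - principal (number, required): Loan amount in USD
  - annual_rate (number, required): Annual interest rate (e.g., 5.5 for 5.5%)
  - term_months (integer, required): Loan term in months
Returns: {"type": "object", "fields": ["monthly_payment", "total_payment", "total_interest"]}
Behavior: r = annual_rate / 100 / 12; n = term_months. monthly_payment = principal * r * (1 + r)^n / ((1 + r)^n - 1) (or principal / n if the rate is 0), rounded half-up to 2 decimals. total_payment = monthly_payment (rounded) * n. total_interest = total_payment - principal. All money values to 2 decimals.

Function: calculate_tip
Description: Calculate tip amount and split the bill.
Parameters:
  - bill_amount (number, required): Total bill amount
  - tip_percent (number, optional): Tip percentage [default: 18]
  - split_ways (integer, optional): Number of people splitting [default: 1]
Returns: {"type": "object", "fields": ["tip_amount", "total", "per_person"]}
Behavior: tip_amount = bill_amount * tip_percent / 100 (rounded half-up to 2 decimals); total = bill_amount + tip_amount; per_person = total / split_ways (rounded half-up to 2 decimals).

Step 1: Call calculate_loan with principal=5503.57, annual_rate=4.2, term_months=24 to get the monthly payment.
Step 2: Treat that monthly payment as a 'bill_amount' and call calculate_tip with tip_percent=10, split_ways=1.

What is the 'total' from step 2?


Step 1: calculate_loan(principal=5503.57, annual_rate=4.2, term_months=24)
  r = 4.2 / 100 / 12 = 0.0035 (keep full precision)
  (1 + r)^24 = 1.0874694
  monthly_payment = 5503.57 * 0.0035 * 1.0874694 / (1.0874694 - 1) = 239.482319 -> 239.48
  total_payment = 239.48 * 24 = 5747.52
  total_interest = 5747.52 - 5503.57 = 243.95
  -> monthly_payment = 239.48
Step 2: calculate_tip(bill_amount=239.48, tip_percent=10, split_ways=1)
  tip_amount = 239.48 * 10/100 = 23.948 -> 23.95
  total = 239.48 + 23.95 = 263.43
  per_person = 263.43 / 1 = 263.43 -> 263.43
  -> total = 263.43
$263.43


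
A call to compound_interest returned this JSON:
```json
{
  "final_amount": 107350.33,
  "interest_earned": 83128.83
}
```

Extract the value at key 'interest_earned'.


83128.83


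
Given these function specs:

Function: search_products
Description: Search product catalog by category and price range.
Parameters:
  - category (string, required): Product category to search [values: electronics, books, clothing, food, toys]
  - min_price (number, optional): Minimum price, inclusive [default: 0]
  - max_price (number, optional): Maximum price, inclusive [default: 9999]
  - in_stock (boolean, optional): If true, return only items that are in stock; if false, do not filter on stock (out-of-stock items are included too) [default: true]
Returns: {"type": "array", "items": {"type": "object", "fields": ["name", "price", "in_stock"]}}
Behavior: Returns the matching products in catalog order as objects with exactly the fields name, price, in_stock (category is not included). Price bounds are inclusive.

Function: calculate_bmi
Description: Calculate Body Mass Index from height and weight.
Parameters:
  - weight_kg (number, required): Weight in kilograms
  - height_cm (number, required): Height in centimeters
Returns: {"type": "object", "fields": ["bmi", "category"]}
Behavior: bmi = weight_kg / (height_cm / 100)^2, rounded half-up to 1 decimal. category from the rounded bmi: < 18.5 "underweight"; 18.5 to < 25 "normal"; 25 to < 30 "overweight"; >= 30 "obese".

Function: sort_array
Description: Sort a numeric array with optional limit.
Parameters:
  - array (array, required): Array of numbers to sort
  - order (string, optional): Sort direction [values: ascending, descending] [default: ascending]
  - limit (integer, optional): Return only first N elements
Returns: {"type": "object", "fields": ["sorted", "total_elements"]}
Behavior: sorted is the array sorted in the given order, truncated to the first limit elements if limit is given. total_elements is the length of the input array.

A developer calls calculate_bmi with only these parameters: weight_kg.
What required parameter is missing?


Required parameters: weight_kg, height_cm
Provided: weight_kg
Missing: height_cm
height_cm


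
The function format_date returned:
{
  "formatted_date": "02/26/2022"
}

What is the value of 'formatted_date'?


02/26/2022


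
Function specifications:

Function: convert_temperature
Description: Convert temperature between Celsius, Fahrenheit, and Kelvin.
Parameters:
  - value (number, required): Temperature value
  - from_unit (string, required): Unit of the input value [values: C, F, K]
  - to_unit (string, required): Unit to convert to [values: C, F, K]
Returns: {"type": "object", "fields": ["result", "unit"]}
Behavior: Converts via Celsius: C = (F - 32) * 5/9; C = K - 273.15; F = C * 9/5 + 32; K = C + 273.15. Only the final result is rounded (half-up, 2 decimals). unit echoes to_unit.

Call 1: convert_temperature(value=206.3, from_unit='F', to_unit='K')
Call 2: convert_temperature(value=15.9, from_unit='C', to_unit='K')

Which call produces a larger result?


Call 1:
  To C: (206.3 - 32) * 5/9 = 96.833333
  To K: 96.833333 + 273.15 = 369.983333
  Round to 2 decimals: 369.98
  -> 369.98 K
Call 2:
  Input already in C: 15.9
  To K: 15.9 + 273.15 = 289.05
  Round to 2 decimals: 289.05
  -> 289.05 K
Call 1 (369.98 K)


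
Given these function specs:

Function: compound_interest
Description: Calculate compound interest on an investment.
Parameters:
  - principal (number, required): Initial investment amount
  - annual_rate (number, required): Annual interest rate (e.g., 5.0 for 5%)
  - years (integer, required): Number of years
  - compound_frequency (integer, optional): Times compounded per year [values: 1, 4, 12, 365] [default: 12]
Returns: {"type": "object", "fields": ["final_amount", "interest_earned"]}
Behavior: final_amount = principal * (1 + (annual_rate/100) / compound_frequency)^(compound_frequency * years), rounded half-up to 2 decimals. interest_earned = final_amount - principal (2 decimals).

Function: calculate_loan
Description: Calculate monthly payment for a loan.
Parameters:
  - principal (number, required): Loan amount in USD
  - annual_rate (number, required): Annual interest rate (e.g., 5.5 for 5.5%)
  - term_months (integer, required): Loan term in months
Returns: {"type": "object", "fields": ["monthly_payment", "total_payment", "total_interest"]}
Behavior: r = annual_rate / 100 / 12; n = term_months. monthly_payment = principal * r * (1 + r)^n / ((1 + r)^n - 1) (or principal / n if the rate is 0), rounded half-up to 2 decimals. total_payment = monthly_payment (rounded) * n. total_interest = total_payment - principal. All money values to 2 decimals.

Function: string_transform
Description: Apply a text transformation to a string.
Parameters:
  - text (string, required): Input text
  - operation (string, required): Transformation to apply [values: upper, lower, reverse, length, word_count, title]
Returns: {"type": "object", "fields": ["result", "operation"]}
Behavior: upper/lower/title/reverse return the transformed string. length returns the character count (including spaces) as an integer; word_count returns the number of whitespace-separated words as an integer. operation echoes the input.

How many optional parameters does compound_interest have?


Parameters of compound_interest: principal (required), annual_rate (required), years (required), compound_frequency (optional)
Optional count:
1
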